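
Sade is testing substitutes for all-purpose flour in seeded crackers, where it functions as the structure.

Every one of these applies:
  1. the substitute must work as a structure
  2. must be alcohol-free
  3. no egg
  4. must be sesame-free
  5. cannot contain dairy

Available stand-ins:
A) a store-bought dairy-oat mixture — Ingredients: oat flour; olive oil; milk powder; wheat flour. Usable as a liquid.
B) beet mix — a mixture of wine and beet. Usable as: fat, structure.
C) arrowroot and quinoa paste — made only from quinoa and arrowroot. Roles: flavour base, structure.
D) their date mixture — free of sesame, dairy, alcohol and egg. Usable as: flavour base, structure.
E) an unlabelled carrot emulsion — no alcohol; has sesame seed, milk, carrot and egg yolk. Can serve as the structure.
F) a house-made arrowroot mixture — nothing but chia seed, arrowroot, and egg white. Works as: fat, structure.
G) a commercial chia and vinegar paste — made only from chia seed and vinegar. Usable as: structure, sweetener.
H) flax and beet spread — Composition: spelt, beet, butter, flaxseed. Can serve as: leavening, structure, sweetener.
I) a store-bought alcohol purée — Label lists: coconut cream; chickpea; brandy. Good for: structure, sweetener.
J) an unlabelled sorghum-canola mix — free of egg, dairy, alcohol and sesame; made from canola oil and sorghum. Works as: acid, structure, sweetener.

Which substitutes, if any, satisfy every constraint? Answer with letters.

C, D, G, J

A: not usable as a structure; has milk powder, so not dairy-free — no
B: has wine, so not alcohol-free — reject
C: all constraints satisfied — valid
D: no sesame, no egg — valid
E: has milk, so not dairy-free; has sesame seed, so not sesame-free (and 1 more) — out
F: has egg white, so not egg-free — no
G: no sesame, no egg — valid
H: has butter, so not dairy-free — out
I: has brandy, so not alcohol-free — reject
J: works as a structure, no egg, no alcohol — OK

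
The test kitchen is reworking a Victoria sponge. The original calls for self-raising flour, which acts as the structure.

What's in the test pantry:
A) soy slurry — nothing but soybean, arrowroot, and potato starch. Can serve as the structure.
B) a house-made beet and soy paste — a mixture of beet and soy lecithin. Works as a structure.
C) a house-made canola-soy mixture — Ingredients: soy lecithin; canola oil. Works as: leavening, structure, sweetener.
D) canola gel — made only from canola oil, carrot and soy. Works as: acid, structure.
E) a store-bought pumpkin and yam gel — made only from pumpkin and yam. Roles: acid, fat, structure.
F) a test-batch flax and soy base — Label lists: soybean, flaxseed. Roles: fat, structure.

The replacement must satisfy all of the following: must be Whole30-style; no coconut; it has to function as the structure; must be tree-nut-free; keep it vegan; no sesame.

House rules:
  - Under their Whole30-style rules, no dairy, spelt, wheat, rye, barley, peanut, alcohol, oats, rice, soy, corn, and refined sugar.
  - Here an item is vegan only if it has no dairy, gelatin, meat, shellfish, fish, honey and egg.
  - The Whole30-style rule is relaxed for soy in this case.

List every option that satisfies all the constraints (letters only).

A: soy is permitted under the Whole30-style carve-out; nothing else excluded — valid
B: soy is permitted under the Whole30-style carve-out; nothing else excluded — valid
C: soy is permitted under the Whole30-style carve-out; nothing else excluded — valid
D: soy is permitted under the Whole30-style carve-out; nothing else excluded — OK
E: works as a structure, no tree nuts, Whole30-style — OK
F: soy is permitted under the Whole30-style carve-out; nothing else excluded — valid

A, B, C, D, E, F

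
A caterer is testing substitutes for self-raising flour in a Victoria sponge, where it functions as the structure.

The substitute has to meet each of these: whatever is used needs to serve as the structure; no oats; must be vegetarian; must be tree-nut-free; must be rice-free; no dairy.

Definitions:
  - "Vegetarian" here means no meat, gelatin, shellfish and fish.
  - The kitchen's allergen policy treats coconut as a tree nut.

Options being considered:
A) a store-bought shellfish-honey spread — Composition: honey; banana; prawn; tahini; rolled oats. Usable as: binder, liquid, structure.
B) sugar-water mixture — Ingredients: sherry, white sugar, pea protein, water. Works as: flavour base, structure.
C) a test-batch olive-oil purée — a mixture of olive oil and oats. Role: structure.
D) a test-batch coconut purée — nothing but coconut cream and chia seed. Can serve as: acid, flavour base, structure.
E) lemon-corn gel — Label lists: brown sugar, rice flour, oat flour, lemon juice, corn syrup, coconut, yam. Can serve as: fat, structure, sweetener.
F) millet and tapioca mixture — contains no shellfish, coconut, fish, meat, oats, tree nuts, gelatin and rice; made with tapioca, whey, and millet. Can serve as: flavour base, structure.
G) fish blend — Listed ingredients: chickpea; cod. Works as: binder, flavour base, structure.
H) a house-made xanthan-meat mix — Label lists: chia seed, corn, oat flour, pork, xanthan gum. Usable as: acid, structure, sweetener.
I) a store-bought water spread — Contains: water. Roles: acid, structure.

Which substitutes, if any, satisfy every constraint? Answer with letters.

A: has prawn, so not vegetarian; has rolled oats, so not oat-free — no
B: sherry and white sugar etc. — none of it excluded — OK
C: has oats, so not oat-free — no
D: has coconut cream, so not tree-nut-free — no
E: has oat flour, so not oat-free; has coconut, so not tree-nut-free (and 1 more) — reject
F: has whey, so not dairy-free — reject
G: has cod, so not vegetarian — no
H: has pork, so not vegetarian; has oat flour, so not oat-free — no
I: no rice, tree-nut-free — OK

B, I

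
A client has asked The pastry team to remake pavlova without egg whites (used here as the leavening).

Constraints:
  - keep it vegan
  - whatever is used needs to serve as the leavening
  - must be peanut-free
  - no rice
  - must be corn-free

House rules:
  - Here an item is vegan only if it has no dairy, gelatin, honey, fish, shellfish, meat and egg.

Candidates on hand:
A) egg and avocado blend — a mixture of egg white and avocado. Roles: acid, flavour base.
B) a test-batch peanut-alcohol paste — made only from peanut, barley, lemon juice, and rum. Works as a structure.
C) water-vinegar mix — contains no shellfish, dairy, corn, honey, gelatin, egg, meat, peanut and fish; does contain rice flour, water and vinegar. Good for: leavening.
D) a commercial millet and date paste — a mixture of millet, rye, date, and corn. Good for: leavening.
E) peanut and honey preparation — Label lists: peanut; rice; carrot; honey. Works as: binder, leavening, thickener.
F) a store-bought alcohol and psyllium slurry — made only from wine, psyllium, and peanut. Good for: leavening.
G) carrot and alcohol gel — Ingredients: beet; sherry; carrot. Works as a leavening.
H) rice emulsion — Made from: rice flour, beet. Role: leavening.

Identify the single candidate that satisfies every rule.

A: not usable as a leavening; has egg white, so not vegan — out
B: not usable as a leavening; has peanut, so not peanut-free — no
C: has rice flour, so not rice-free — reject
D: has corn, so not corn-free — out
E: has honey, so not vegan; has peanut, so not peanut-free (and 1 more) — out
F: has peanut, so not peanut-free — reject
G: only sherry, carrot and beet; none excluded — OK
H: has rice flour, so not rice-free — reject

G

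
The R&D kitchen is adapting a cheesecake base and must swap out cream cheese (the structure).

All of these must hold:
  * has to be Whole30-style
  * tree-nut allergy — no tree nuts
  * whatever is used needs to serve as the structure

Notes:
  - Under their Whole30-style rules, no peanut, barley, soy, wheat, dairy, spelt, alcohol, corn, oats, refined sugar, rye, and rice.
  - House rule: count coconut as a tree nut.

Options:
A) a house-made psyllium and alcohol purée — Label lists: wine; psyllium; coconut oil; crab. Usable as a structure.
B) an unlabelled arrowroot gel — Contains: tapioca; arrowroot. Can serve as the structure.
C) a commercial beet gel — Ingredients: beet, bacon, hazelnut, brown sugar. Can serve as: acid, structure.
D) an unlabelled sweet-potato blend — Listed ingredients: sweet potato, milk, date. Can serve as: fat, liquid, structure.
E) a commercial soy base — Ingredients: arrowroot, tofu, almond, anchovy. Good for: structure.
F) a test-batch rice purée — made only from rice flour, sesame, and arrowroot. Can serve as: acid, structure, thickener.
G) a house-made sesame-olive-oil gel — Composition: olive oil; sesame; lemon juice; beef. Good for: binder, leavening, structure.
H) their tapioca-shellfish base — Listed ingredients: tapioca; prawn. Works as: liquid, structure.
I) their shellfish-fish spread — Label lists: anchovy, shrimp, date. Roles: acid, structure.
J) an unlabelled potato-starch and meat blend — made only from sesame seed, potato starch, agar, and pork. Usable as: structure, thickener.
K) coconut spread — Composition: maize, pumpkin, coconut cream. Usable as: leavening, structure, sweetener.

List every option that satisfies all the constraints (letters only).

B, G, H, I, J

A: has wine, so not Whole30-style; has coconut oil, so not tree-nut-free — reject
B: every rule checks out — keep
C: has brown sugar, so not Whole30-style; has hazelnut, so not tree-nut-free — reject
D: has milk, so not Whole30-style — out
E: has tofu, so not Whole30-style; has almond, so not tree-nut-free — out
F: has rice flour, so not Whole30-style — reject
G: every rule checks out — OK
H: all constraints satisfied — OK
I: Whole30-style, tree-nut-free — valid
J: pork and sesame seed etc. — none of it excluded — OK
K: has maize, so not Whole30-style; has coconut cream, so not tree-nut-free — reject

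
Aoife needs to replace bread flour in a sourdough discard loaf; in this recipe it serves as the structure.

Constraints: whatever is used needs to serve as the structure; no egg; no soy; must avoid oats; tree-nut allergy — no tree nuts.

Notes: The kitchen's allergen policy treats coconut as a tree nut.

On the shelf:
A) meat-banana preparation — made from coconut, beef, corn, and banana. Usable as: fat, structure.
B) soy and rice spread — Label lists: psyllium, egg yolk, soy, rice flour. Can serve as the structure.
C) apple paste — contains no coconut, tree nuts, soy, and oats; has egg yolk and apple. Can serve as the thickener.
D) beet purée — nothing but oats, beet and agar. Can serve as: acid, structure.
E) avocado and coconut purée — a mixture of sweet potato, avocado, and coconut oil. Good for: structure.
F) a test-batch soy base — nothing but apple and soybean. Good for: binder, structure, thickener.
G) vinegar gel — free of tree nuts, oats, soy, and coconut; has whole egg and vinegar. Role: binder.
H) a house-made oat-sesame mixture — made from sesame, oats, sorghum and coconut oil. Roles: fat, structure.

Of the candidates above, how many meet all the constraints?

0

A: has coconut, so not tree-nut-free — reject
B: has soy, so not soy-free; has egg yolk, so not egg-free — reject
C: not usable as a structure; has egg yolk, so not egg-free — reject
D: has oats, so not oat-free — no
E: has coconut oil, so not tree-nut-free — no
F: has soybean, so not soy-free — reject
G: not usable as a structure; has whole egg, so not egg-free — reject
H: has coconut oil, so not tree-nut-free; has oats, so not oat-free — reject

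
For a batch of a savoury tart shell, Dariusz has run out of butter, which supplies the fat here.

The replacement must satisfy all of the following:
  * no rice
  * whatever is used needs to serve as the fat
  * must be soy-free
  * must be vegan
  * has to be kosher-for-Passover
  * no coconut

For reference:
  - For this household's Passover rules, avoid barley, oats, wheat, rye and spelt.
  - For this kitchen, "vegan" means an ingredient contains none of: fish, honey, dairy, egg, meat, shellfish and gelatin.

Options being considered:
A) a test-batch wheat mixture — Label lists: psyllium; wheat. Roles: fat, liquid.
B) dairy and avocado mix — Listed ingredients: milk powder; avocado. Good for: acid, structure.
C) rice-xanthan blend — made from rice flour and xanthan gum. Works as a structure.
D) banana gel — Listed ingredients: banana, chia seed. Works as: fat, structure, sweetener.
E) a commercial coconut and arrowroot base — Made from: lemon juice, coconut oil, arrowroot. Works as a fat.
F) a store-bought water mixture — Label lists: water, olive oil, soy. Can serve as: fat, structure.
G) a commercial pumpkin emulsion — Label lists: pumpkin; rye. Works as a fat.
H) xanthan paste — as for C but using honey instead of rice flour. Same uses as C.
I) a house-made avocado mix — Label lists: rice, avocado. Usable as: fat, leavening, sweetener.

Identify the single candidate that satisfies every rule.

A: has wheat, so not kosher-for-Passover — reject
B: not usable as a fat; has milk powder, so not vegan — out
C: not usable as a fat; has rice flour, so not rice-free — no
D: only chia seed and banana; none excluded — keep
E: has coconut oil, so not coconut-free — no
F: has soy, so not soy-free — no
G: has rye, so not kosher-for-Passover — reject
H: not usable as a fat; has honey, so not vegan — no
I: has rice, so not rice-free — no

D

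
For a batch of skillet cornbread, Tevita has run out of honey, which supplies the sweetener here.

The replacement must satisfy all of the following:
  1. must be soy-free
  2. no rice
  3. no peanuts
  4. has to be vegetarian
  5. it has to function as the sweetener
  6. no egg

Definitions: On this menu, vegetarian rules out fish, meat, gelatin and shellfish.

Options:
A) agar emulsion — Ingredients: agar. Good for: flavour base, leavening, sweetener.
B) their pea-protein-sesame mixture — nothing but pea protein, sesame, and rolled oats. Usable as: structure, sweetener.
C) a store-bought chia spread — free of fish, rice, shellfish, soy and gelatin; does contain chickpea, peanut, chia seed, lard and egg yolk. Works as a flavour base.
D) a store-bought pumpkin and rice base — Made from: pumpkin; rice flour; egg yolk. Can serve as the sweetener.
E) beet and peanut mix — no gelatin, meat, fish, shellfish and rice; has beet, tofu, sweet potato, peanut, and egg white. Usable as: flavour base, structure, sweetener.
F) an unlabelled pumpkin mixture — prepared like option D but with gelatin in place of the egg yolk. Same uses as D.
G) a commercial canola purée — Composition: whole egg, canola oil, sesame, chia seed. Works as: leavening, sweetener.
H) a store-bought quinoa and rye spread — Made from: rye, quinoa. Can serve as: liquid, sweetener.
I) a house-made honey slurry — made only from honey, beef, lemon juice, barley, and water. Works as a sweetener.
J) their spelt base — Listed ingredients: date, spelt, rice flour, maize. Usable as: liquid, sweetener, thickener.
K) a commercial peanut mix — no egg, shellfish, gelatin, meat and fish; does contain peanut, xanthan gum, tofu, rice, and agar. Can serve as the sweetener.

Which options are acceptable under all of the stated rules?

A: all constraints satisfied — keep
B: nothing on the exclusion list — OK
C: not usable as a sweetener; has lard, so not vegetarian (and 2 more) — out
D: has rice flour, so not rice-free; has egg yolk, so not egg-free — no
E: has tofu, so not soy-free; has peanut, so not peanut-free (and 1 more) — reject
F: has gelatin, so not vegetarian; has rice flour, so not rice-free — no
G: has whole egg, so not egg-free — no
H: no peanut, no rice — keep
I: has beef, so not vegetarian — no
J: has rice flour, so not rice-free — no
K: has rice, so not rice-free; has tofu, so not soy-free (and 1 more) — no

A, B, H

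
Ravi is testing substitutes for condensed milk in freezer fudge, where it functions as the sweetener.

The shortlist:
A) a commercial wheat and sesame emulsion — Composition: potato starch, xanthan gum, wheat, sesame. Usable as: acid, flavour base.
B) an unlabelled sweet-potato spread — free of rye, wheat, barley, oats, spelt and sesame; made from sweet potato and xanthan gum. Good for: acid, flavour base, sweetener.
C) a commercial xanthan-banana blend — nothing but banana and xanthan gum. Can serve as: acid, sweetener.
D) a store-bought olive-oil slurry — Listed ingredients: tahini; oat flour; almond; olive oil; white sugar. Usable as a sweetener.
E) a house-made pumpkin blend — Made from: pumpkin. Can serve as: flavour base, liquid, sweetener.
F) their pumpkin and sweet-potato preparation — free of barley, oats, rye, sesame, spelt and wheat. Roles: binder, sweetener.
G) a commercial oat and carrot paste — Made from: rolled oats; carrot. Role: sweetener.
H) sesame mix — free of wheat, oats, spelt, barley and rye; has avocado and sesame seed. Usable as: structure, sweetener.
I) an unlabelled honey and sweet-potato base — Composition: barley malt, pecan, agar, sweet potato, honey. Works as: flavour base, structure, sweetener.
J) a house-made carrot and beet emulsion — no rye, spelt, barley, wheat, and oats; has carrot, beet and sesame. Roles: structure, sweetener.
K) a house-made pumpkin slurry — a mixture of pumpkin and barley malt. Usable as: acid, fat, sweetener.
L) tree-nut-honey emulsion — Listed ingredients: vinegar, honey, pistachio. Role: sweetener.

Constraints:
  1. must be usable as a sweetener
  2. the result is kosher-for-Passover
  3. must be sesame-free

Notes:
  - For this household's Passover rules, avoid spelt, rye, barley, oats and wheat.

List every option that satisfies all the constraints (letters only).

B, C, E, F, L

A: not usable as a sweetener; has wheat, so not kosher-for-Passover (and 1 more) — reject
B: works as a sweetener, no sesame, kosher-for-Passover — OK
C: all constraints satisfied — OK
D: has oat flour, so not kosher-for-Passover; has tahini, so not sesame-free — no
E: works as a sweetener, kosher-for-Passover, no sesame — valid
F: works as a sweetener, kosher-for-Passover, no sesame — valid
G: has rolled oats, so not kosher-for-Passover — out
H: has sesame seed, so not sesame-free — no
I: has barley malt, so not kosher-for-Passover — reject
J: has sesame, so not sesame-free — no
K: has barley malt, so not kosher-for-Passover — out
L: all constraints satisfied — valid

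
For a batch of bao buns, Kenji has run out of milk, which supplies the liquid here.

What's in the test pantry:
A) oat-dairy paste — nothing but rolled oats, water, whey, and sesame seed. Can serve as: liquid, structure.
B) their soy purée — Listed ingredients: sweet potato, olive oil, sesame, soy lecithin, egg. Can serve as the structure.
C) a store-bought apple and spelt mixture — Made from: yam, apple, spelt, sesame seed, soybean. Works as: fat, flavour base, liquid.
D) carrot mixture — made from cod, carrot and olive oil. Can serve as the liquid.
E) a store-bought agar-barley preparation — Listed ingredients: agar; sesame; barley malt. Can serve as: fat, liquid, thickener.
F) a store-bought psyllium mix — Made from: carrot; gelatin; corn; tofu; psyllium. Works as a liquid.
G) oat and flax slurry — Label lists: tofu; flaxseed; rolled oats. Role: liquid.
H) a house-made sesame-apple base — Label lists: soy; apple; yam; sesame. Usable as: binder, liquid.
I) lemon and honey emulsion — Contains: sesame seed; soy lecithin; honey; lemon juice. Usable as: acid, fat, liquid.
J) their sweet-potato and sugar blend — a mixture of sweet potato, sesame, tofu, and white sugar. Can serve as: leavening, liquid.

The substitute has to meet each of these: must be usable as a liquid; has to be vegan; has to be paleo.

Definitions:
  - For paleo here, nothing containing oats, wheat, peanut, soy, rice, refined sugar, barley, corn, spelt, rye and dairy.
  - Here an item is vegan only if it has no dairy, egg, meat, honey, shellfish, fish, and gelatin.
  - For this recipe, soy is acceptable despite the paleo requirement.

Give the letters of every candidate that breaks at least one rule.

A: has whey, so not paleo; has whey, so not vegan — out
B: not usable as a liquid; has egg, so not vegan — no
C: has spelt, so not paleo — no
D: has cod, so not vegan — reject
E: has barley malt, so not paleo — out
F: has corn, so not paleo; has gelatin, so not vegan — out
G: has rolled oats, so not paleo — no
H: soy is permitted under the paleo carve-out; nothing else excluded — valid
I: has honey, so not vegan — no
J: has white sugar, so not paleo — reject

A, B, C, D, E, F, G, I, J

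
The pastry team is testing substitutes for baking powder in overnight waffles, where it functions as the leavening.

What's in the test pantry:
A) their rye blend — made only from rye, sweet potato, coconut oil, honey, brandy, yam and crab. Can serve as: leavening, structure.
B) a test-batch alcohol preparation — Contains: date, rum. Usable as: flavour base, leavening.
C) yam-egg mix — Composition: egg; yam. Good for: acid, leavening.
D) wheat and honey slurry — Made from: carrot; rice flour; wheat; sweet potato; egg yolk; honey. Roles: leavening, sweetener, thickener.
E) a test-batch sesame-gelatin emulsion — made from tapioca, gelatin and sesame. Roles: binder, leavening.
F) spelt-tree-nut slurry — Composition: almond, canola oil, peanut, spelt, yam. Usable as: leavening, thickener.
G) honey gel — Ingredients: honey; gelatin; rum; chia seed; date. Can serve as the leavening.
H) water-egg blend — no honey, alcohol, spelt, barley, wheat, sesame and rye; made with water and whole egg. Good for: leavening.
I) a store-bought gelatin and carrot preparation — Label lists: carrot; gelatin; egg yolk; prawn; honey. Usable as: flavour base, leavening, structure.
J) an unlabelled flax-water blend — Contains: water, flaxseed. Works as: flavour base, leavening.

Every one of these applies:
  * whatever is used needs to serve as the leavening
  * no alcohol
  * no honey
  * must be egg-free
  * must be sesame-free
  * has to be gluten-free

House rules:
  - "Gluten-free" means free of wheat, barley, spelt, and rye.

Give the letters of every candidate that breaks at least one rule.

A, B, C, D, E, F, G, H, I

A: has rye, so not gluten-free; has brandy, so not alcohol-free (and 1 more) — out
B: has rum, so not alcohol-free — out
C: has egg, so not egg-free — out
D: has wheat, so not gluten-free; has egg yolk, so not egg-free (and 1 more) — reject
E: has sesame, so not sesame-free — reject
F: has spelt, so not gluten-free — out
G: has rum, so not alcohol-free; has honey, so not honey-free — reject
H: has whole egg, so not egg-free — reject
I: has egg yolk, so not egg-free; has honey, so not honey-free — no
J: no egg, no honey — valid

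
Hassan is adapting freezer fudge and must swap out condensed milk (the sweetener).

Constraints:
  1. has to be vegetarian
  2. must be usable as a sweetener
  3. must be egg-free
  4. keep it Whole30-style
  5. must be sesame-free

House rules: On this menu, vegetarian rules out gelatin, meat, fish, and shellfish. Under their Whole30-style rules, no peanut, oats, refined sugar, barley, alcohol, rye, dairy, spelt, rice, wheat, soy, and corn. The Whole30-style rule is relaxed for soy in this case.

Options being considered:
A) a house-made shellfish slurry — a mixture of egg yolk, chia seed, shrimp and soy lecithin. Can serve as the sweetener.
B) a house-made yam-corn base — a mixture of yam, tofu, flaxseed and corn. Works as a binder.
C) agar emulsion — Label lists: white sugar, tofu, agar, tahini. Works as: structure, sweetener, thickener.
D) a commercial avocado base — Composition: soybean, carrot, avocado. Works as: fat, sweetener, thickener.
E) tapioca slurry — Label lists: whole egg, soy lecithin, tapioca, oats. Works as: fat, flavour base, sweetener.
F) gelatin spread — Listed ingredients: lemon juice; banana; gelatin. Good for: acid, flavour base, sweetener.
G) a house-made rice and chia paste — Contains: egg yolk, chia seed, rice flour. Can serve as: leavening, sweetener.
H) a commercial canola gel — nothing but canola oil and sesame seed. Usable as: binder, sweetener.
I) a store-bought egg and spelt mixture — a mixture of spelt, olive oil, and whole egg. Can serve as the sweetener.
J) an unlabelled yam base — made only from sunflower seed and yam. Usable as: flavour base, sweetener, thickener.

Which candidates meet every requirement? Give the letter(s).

D, J

A: has shrimp, so not vegetarian; has egg yolk, so not egg-free — out
B: not usable as a sweetener; has corn, so not Whole30-style — reject
C: has white sugar, so not Whole30-style; has tahini, so not sesame-free — reject
D: soy is permitted under the Whole30-style carve-out; nothing else excluded — valid
E: has oats, so not Whole30-style; has whole egg, so not egg-free — reject
F: has gelatin, so not vegetarian — no
G: has rice flour, so not Whole30-style; has egg yolk, so not egg-free — no
H: has sesame seed, so not sesame-free — reject
I: has spelt, so not Whole30-style; has whole egg, so not egg-free — no
J: all constraints satisfied — valid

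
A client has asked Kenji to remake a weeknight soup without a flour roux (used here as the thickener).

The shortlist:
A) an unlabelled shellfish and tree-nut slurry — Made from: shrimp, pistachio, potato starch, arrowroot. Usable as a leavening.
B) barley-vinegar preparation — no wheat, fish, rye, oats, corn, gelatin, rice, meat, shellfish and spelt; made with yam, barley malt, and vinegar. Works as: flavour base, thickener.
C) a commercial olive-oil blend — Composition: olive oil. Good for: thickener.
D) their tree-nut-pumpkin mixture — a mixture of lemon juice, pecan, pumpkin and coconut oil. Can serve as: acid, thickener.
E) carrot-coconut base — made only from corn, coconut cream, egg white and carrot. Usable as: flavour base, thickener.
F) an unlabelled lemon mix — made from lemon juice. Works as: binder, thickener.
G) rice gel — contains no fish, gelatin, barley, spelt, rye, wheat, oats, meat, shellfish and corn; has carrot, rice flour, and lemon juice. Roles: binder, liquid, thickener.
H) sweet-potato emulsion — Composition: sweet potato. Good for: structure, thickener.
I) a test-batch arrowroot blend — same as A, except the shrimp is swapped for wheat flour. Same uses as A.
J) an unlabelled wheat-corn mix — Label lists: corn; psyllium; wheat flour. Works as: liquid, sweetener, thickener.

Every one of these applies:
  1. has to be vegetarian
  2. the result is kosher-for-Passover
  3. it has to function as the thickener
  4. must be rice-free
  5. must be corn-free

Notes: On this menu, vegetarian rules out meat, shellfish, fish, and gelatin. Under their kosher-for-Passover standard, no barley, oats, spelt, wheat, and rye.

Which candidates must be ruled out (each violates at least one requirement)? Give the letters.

A, B, E, G, I, J

A: not usable as a thickener; has shrimp, so not vegetarian — no
B: has barley malt, so not kosher-for-Passover — no
C: no corn, vegetarian — keep
D: coconut oil and pecan etc. — none of it excluded — OK
E: has corn, so not corn-free — out
F: works as a thickener, no corn, no rice — OK
G: has rice flour, so not rice-free — reject
H: works as a thickener, no corn, no rice — OK
I: not usable as a thickener; has wheat flour, so not kosher-for-Passover — out
J: has wheat flour, so not kosher-for-Passover; has corn, so not corn-free — reject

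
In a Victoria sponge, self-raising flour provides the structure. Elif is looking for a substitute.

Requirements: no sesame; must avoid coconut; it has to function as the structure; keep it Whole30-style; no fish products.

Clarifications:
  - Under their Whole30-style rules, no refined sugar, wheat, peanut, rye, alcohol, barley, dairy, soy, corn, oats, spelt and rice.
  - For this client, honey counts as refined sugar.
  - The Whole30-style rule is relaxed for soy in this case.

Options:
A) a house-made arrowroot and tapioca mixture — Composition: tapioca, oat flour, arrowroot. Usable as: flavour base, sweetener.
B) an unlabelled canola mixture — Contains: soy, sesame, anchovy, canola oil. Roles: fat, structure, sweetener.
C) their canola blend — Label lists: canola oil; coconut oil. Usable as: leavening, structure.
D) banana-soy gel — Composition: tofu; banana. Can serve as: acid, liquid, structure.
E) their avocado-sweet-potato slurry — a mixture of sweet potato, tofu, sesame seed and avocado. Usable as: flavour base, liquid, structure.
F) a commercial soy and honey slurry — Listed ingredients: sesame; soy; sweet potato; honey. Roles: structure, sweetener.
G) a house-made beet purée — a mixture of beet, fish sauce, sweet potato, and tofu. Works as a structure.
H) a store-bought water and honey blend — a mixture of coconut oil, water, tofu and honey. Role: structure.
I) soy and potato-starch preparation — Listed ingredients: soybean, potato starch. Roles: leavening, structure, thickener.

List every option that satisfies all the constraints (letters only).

A: not usable as a structure; has oat flour, so not Whole30-style — no
B: has anchovy, so not fish-free; has sesame, so not sesame-free — out
C: has coconut oil, so not coconut-free — no
D: soy is permitted under the Whole30-style carve-out; nothing else excluded — keep
E: has sesame seed, so not sesame-free — reject
F: has honey, so not Whole30-style; has sesame, so not sesame-free — no
G: has fish sauce, so not fish-free — out
H: has honey, so not Whole30-style; has coconut oil, so not coconut-free — no
I: soy is permitted under the Whole30-style carve-out; nothing else excluded — keep

D, I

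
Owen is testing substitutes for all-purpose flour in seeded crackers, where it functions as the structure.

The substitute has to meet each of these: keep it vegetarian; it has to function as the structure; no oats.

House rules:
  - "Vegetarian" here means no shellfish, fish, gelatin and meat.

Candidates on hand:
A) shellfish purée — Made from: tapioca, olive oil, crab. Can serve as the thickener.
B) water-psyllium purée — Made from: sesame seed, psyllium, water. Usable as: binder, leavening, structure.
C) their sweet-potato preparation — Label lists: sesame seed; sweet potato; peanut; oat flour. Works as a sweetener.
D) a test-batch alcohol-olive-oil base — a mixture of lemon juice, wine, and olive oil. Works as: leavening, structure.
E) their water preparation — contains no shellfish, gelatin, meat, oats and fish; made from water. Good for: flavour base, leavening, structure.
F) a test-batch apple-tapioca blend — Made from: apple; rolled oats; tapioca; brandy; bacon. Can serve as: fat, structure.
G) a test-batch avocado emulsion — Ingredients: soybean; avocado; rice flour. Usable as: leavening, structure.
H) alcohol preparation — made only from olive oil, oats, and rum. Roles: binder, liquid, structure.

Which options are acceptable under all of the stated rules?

A: not usable as a structure; has crab, so not vegetarian — out
B: works as a structure, no oats, vegetarian — valid
C: not usable as a structure; has oat flour, so not oat-free — out
D: only wine, lemon juice and olive oil; none excluded — valid
E: vegetarian, no oats — valid
F: has bacon, so not vegetarian; has rolled oats, so not oat-free — reject
G: nothing on the exclusion list — keep
H: has oats, so not oat-free — no

B, D, E, G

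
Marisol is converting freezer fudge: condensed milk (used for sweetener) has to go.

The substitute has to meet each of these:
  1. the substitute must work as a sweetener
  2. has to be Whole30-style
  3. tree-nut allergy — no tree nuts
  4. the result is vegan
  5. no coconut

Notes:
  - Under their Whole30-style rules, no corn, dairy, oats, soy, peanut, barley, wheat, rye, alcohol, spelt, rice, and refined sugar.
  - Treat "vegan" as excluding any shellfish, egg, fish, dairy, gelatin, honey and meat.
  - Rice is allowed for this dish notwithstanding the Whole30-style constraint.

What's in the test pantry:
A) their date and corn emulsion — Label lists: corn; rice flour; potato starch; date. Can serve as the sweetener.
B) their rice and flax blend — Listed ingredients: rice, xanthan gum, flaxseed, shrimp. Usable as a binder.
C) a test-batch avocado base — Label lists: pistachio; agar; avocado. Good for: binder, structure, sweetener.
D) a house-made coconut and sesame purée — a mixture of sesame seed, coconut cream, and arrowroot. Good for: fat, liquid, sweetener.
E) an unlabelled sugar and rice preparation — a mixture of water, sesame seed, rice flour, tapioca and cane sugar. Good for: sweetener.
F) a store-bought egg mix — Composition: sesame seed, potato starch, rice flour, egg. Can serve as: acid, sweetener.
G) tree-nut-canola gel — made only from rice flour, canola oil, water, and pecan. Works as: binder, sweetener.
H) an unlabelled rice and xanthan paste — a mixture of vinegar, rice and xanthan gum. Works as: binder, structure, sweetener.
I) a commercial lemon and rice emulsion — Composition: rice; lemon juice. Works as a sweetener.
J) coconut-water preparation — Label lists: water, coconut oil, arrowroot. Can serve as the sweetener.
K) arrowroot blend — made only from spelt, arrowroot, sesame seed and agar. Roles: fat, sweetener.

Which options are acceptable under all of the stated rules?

A: has corn, so not Whole30-style — reject
B: not usable as a sweetener; has shrimp, so not vegan — no
C: has pistachio, so not tree-nut-free — no
D: has coconut cream, so not coconut-free — out
E: has cane sugar, so not Whole30-style — reject
F: has egg, so not vegan — no
G: has pecan, so not tree-nut-free — out
H: rice is permitted under the Whole30-style carve-out; nothing else excluded — keep
I: rice is permitted under the Whole30-style carve-out; nothing else excluded — OK
J: has coconut oil, so not coconut-free — no
K: has spelt, so not Whole30-style — no

H, I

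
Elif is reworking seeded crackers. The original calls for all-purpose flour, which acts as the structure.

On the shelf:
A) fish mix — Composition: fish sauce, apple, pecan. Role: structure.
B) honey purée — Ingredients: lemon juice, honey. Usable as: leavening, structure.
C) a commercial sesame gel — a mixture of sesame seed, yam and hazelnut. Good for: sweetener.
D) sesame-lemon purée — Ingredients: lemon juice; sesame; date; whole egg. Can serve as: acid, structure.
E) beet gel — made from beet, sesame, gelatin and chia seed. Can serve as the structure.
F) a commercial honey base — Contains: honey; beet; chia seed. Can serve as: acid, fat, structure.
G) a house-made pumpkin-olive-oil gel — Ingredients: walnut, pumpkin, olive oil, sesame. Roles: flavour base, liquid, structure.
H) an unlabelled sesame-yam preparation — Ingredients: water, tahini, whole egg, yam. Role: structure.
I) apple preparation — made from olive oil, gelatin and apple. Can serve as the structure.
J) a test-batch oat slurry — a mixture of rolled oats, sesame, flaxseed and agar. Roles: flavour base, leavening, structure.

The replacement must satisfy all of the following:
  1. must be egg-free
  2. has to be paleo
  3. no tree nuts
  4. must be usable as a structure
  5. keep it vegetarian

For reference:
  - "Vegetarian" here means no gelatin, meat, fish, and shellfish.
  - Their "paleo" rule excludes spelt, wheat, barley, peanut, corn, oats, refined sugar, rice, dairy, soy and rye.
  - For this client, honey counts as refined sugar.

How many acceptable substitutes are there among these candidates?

A: has fish sauce, so not vegetarian; has pecan, so not tree-nut-free — out
B: has honey, so not paleo — no
C: not usable as a structure; has hazelnut, so not tree-nut-free — no
D: has whole egg, so not egg-free — out
E: has gelatin, so not vegetarian — reject
F: has honey, so not paleo — no
G: has walnut, so not tree-nut-free — out
H: has whole egg, so not egg-free — reject
I: has gelatin, so not vegetarian — out
J: has rolled oats, so not paleo — no

0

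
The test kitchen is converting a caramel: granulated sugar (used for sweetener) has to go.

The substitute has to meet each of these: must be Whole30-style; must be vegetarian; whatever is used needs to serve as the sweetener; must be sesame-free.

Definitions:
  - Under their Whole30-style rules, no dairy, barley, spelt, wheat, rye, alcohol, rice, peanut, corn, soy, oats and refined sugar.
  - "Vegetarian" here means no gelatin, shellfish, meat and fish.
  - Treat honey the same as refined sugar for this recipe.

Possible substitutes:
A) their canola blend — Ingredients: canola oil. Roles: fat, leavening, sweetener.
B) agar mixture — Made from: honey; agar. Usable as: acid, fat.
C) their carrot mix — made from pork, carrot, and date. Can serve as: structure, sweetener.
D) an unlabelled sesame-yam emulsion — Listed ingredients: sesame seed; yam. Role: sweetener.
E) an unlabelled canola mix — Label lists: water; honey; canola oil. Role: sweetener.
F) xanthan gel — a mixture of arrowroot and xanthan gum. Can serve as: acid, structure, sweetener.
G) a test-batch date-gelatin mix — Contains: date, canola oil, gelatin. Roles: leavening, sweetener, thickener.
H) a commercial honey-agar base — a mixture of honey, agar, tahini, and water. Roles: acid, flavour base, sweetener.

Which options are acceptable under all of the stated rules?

A, F

A: no sesame, Whole30-style — valid
B: not usable as a sweetener; has honey, so not Whole30-style — reject
C: has pork, so not vegetarian — reject
D: has sesame seed, so not sesame-free — out
E: has honey, so not Whole30-style — out
F: all constraints satisfied — OK
G: has gelatin, so not vegetarian — out
H: has honey, so not Whole30-style; has tahini, so not sesame-free — out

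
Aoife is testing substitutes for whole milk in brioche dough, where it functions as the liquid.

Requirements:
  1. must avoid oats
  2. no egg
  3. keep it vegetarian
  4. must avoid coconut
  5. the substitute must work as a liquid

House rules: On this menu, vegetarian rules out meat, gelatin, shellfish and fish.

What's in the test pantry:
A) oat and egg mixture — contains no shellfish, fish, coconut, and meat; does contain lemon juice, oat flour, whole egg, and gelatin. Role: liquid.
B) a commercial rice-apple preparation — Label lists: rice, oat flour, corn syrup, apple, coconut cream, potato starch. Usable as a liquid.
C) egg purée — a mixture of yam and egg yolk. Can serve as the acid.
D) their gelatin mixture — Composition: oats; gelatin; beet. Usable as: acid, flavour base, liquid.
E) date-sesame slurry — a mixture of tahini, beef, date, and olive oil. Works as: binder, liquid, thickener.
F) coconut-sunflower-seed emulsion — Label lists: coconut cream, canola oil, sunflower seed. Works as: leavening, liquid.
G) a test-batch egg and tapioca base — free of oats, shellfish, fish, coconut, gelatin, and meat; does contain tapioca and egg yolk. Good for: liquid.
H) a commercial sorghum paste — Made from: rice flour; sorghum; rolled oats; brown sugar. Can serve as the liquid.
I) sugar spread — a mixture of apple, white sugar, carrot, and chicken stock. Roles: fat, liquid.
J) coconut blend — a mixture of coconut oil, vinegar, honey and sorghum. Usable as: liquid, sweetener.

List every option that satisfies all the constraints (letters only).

A: has gelatin, so not vegetarian; has whole egg, so not egg-free (and 1 more) — no
B: has coconut cream, so not coconut-free; has oat flour, so not oat-free — out
C: not usable as a liquid; has egg yolk, so not egg-free — out
D: has gelatin, so not vegetarian; has oats, so not oat-free — no
E: has beef, so not vegetarian — no
F: has coconut cream, so not coconut-free — out
G: has egg yolk, so not egg-free — no
H: has rolled oats, so not oat-free — reject
I: has chicken stock, so not vegetarian — out
J: has coconut oil, so not coconut-free — out

none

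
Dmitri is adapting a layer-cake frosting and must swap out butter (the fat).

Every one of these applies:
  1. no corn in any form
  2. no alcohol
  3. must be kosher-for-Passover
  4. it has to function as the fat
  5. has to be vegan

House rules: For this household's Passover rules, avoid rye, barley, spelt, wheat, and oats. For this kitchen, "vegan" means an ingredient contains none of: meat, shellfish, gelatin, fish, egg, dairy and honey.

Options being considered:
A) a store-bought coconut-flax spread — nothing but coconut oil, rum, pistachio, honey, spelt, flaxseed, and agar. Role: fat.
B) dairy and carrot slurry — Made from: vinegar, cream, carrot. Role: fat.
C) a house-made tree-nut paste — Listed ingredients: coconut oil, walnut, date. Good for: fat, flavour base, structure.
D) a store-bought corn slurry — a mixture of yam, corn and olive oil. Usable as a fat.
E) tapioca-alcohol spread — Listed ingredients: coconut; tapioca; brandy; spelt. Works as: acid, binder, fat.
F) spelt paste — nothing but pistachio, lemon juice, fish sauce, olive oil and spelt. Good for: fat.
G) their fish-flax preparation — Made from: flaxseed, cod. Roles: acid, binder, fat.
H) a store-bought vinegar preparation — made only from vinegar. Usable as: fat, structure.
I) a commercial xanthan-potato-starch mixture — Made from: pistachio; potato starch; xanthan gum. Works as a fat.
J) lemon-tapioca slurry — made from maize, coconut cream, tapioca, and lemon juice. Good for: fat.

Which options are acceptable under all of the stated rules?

A: has spelt, so not kosher-for-Passover; has honey, so not vegan (and 1 more) — reject
B: has cream, so not vegan — out
C: only coconut oil, walnut and date; none excluded — valid
D: has corn, so not corn-free — out
E: has spelt, so not kosher-for-Passover; has brandy, so not alcohol-free — no
F: has spelt, so not kosher-for-Passover; has fish sauce, so not vegan — no
G: has cod, so not vegan — out
H: only vinegar; none excluded — keep
I: works as a fat, kosher-for-Passover, no alcohol — valid
J: has maize, so not corn-free — reject

C, H, I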